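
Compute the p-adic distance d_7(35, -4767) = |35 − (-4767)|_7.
d_7(35, -4767) = 1/2401

Step 1 — x − y = 35 − (-4767) = 4802. Step 2 — v_7(4802) = 4 (factor: 4802 = (7^4 · 2); the sign does not affect v_p). Step 3 — |x − y|_7 = 7^{-4} = 1/2401.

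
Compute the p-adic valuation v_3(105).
v_3(105) = 1

v_3(n) is the largest exponent k such that 3^k divides n. Factor out: 105 = 3^1 · 35. (Sign doesn't affect v_p.) So v_3(105) = 1.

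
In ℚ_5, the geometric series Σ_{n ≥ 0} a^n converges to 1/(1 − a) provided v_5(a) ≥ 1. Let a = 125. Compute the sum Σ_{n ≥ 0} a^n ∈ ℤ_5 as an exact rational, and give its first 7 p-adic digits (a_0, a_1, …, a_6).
Σ a^n = 1/(1 − a) = -1/124;  first 7 digits = (1, 0, 0, 1, 0, 0, 1)

v_5(a) = 3 ≥ 1, so the series converges in ℤ_5 to 1/(1 − a) = 1/(1 − 125) = -1/124. Expand this rational in ℤ_5: compute digits iteratively via d_i = x_i mod 5, x_{i+1} = (x_i − d_i)/5. The first 7 digits are (1, 0, 0, 1, 0, 0, 1).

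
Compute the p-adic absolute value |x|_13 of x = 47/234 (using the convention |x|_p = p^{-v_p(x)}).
|47/234|_13 = 13

Step 1 — compute v_13(x) by factoring powers of 13 out of the numerator and denominator: v_13(47/234) = -1. Step 2 — apply |x|_p = p^{-v_p(x)} = 13^{1} = 13.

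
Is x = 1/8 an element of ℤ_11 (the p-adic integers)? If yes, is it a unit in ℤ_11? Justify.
x ∈ ℤ_11^× (unit); v_11(x) = 0

ℤ_11 = {x ∈ ℚ_11 : v_11(x) ≥ 0} and ℤ_11^× = {x ∈ ℤ_11 : v_11(x) = 0}. Here v_11(1/8) = v_11(num) − v_11(den) = 0; compare against these criteria.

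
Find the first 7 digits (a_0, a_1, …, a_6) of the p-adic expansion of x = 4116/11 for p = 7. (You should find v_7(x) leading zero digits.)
(a_0, …, a_6) = (0, 0, 0, 3, 1, 3, 4)

v_7(4116/11) = 3, so a_0 = ... = a_2 = 0. Factor out: x = 7^3 · u with u = 12/11 a unit in ℤ_7. Expand u iteratively via a_{v+i} = u_i mod 7, u_{i+1} = (u_i − a_{v+i})/7:
  u_0 = 12/11;  a_3 = 3;  u_1 = (u_0 − 3)/7 = -3/11
  u_1 = -3/11;  a_4 = 1;  u_2 = (u_1 − 1)/7 = -2/11
  u_2 = -2/11;  a_5 = 3;  u_3 = (u_2 − 3)/7 = -5/11
  u_3 = -5/11;  a_6 = 4;  u_4 = (u_3 − 4)/7 = -7/11
Digits: (0, 0, 0, 3, 1, 3, 4).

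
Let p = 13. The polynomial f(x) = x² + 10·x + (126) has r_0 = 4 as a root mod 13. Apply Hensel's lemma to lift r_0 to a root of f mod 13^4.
r_3 = 12575 (mod 28561)

Hensel: r_{i+1} = r_i − f(r_i)·(f′(r_i))^{-1} mod 13^{i+2}, f′(x) = 2x + 10. Iterate:
  r_0 = 4 (mod 13)
  r_1 = 69 (mod 169)
  r_2 = 1590 (mod 2197)
  r_3 = 12575 (mod 28561)
Final: r = 12575 satisfies f(r) ≡ 0 mod 13^4.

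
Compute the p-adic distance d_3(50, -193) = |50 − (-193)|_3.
d_3(50, -193) = 1/243

Step 1 — x − y = 50 − (-193) = 243. Step 2 — v_3(243) = 5 (factor: 243 = (3^5 · 1); the sign does not affect v_p). Step 3 — |x − y|_3 = 3^{-5} = 1/243.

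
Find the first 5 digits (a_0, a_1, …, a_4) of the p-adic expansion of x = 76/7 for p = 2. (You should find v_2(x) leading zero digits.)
(a_0, …, a_4) = (0, 0, 1, 0, 1)

v_2(76/7) = 2, so a_0 = ... = a_1 = 0. Factor out: x = 2^2 · u with u = 19/7 a unit in ℤ_2. Expand u iteratively via a_{v+i} = u_i mod 2, u_{i+1} = (u_i − a_{v+i})/2:
  u_0 = 19/7;  a_2 = 1;  u_1 = (u_0 − 1)/2 = 6/7
  u_1 = 6/7;  a_3 = 0;  u_2 = (u_1 − 0)/2 = 3/7
  u_2 = 3/7;  a_4 = 1;  u_3 = (u_2 − 1)/2 = -2/7
Digits: (0, 0, 1, 0, 1).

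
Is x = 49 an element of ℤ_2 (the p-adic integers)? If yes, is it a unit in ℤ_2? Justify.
x ∈ ℤ_2^× (unit); v_2(x) = 0

ℤ_2 = {x ∈ ℚ_2 : v_2(x) ≥ 0} and ℤ_2^× = {x ∈ ℤ_2 : v_2(x) = 0}. Here v_2(49) = v_2(num) − v_2(den) = 0; compare against these criteria.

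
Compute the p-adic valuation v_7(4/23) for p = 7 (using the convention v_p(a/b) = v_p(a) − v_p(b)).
v_7(4/23) = 0

Factor powers of 7 from the numerator and denominator of the reduced fraction: 4 = 7^0 · 4 and 23 = 7^0 · 23. Apply v_p(a/b) = v_p(a) − v_p(b): v_7(4/23) = 0 − 0 = 0.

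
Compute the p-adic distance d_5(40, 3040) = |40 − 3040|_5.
d_5(40, 3040) = 1/125

Step 1 — x − y = 40 − 3040 = -3000. Step 2 — v_5(-3000) = 3 (factor: -3000 = −(5^3 · 24); the sign does not affect v_p). Step 3 — |x − y|_5 = 5^{-3} = 1/125.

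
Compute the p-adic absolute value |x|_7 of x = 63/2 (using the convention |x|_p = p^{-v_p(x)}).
|63/2|_7 = 1/7

Step 1 — compute v_7(x) by factoring powers of 7 out of the numerator and denominator: v_7(63/2) = 1. Step 2 — apply |x|_p = p^{-v_p(x)} = 7^{-1} = 1/7.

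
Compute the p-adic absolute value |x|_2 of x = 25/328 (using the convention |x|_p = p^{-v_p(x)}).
|25/328|_2 = 8

Step 1 — compute v_2(x) by factoring powers of 2 out of the numerator and denominator: v_2(25/328) = -3. Step 2 — apply |x|_p = p^{-v_p(x)} = 2^{3} = 8.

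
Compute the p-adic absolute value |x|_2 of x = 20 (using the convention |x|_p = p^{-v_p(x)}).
|20|_2 = 1/4

Step 1 — compute v_2(x) by factoring powers of 2 out of the numerator and denominator: v_2(20) = 2. Step 2 — apply |x|_p = p^{-v_p(x)} = 2^{-2} = 1/4.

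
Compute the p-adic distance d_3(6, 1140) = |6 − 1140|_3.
d_3(6, 1140) = 1/81

Step 1 — x − y = 6 − 1140 = -1134. Step 2 — v_3(-1134) = 4 (factor: -1134 = −(3^4 · 14); the sign does not affect v_p). Step 3 — |x − y|_3 = 3^{-4} = 1/81.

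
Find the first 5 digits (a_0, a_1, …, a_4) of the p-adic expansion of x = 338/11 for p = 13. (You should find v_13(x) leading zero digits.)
(a_0, …, a_4) = (0, 0, 12, 5, 9)

v_13(338/11) = 2, so a_0 = ... = a_1 = 0. Factor out: x = 13^2 · u with u = 2/11 a unit in ℤ_13. Expand u iteratively via a_{v+i} = u_i mod 13, u_{i+1} = (u_i − a_{v+i})/13:
  u_0 = 2/11;  a_2 = 12;  u_1 = (u_0 − 12)/13 = -10/11
  u_1 = -10/11;  a_3 = 5;  u_2 = (u_1 − 5)/13 = -5/11
  u_2 = -5/11;  a_4 = 9;  u_3 = (u_2 − 9)/13 = -8/11
Digits: (0, 0, 12, 5, 9).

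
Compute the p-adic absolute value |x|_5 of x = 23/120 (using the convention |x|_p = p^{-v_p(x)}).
|23/120|_5 = 5

Step 1 — compute v_5(x) by factoring powers of 5 out of the numerator and denominator: v_5(23/120) = -1. Step 2 — apply |x|_p = p^{-v_p(x)} = 5^{1} = 5.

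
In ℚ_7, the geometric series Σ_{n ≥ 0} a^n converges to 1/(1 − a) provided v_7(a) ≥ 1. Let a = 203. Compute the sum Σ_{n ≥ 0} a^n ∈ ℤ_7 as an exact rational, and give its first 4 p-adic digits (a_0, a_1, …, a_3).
Σ a^n = 1/(1 − a) = -1/202;  first 4 digits = (1, 1, 5, 2)

v_7(a) = 1 ≥ 1, so the series converges in ℤ_7 to 1/(1 − a) = 1/(1 − 203) = -1/202. Expand this rational in ℤ_7: compute digits iteratively via d_i = x_i mod 7, x_{i+1} = (x_i − d_i)/7. The first 4 digits are (1, 1, 5, 2).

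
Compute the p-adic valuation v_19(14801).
v_19(14801) = 2

v_19(n) is the largest exponent k such that 19^k divides n. Factor out: 14801 = 19^2 · 41. (Sign doesn't affect v_p.) So v_19(14801) = 2.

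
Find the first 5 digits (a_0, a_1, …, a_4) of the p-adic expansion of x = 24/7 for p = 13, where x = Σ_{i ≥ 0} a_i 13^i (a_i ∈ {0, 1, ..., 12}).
(a_0, …, a_4) = (9, 7, 5, 7, 5)

v_13(24/7) = 0 (numerator and denominator both coprime to 13), so x ∈ ℤ_13^×. Compute digits iteratively via a_i = x_i mod 13, x_{i+1} = (x_i − a_i)/13, with x_0 = x:
  x_0 = 24/7;  a_0 = 9;  x_1 = (x_0 − 9)/13 = -3/7
  x_1 = -3/7;  a_1 = 7;  x_2 = (x_1 − 7)/13 = -4/7
  x_2 = -4/7;  a_2 = 5;  x_3 = (x_2 − 5)/13 = -3/7
  x_3 = -3/7;  a_3 = 7;  x_4 = (x_3 − 7)/13 = -4/7
  x_4 = -4/7;  a_4 = 5;  x_5 = (x_4 − 5)/13 = -3/7
Digits: (9, 7, 5, 7, 5).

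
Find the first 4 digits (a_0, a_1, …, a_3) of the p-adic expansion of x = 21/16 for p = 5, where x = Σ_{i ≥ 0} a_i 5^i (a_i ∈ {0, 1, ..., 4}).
(a_0, …, a_3) = (1, 1, 2, 3)

v_5(21/16) = 0 (numerator and denominator both coprime to 5), so x ∈ ℤ_5^×. Compute digits iteratively via a_i = x_i mod 5, x_{i+1} = (x_i − a_i)/5, with x_0 = x:
  x_0 = 21/16;  a_0 = 1;  x_1 = (x_0 − 1)/5 = 1/16
  x_1 = 1/16;  a_1 = 1;  x_2 = (x_1 − 1)/5 = -3/16
  x_2 = -3/16;  a_2 = 2;  x_3 = (x_2 − 2)/5 = -7/16
  x_3 = -7/16;  a_3 = 3;  x_4 = (x_3 − 3)/5 = -11/16
Digits: (1, 1, 2, 3).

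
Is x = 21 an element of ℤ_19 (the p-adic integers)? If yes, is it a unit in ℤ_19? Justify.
x ∈ ℤ_19^× (unit); v_19(x) = 0

ℤ_19 = {x ∈ ℚ_19 : v_19(x) ≥ 0} and ℤ_19^× = {x ∈ ℤ_19 : v_19(x) = 0}. Here v_19(21) = v_19(num) − v_19(den) = 0; compare against these criteria.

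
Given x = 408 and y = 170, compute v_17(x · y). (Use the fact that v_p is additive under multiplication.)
v_17(69360) = 2

v_p(x) = 1 (factor: 408 = 17^1 · 24); v_p(y) = 1 (factor: 170 = 17^1 · 10). Additivity: v_p(xy) = v_p(x) + v_p(y) = 1 + 1 = 2. (Direct check: xy = 69360 = 17^2 · (240).)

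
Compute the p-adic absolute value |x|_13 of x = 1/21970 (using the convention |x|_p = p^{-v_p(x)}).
|1/21970|_13 = 2197

Step 1 — compute v_13(x) by factoring powers of 13 out of the numerator and denominator: v_13(1/21970) = -3. Step 2 — apply |x|_p = p^{-v_p(x)} = 13^{3} = 2197.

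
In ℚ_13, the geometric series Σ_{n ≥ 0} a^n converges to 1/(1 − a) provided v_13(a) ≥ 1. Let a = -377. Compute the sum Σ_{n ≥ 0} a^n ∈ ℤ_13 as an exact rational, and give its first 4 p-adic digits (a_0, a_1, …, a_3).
Σ a^n = 1/(1 − a) = 1/378;  first 4 digits = (1, 10, 6, 11)

v_13(a) = 1 ≥ 1, so the series converges in ℤ_13 to 1/(1 − a) = 1/(1 − (-377)) = 1/378. Expand this rational in ℤ_13: compute digits iteratively via d_i = x_i mod 13, x_{i+1} = (x_i − d_i)/13. The first 4 digits are (1, 10, 6, 11).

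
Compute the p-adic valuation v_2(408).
v_2(408) = 3

v_2(n) is the largest exponent k such that 2^k divides n. Factor out: 408 = 2^3 · 51. (Sign doesn't affect v_p.) So v_2(408) = 3.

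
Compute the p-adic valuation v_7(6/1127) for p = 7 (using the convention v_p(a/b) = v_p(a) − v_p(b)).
v_7(6/1127) = -2

Factor powers of 7 from the numerator and denominator of the reduced fraction: 6 = 7^0 · 6 and 1127 = 7^2 · 23. Apply v_p(a/b) = v_p(a) − v_p(b): v_7(6/1127) = 0 − 2 = -2.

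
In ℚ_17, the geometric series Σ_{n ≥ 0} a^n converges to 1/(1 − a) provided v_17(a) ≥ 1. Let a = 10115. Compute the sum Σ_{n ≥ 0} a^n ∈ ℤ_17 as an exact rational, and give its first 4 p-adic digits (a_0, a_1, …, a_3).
Σ a^n = 1/(1 − a) = -1/10114;  first 4 digits = (1, 0, 1, 2)

v_17(a) = 2 ≥ 1, so the series converges in ℤ_17 to 1/(1 − a) = 1/(1 − 10115) = -1/10114. Expand this rational in ℤ_17: compute digits iteratively via d_i = x_i mod 17, x_{i+1} = (x_i − d_i)/17. The first 4 digits are (1, 0, 1, 2).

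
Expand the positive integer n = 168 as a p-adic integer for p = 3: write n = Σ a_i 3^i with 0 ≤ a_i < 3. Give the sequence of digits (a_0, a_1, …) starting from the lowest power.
(a_0, a_1, …) = (0, 2, 0, 0, 2)

Repeated division by 3 gives the digits low-to-high: 168 = 2·3^1 + 2·3^4. Digit sequence: (0, 2, 0, 0, 2).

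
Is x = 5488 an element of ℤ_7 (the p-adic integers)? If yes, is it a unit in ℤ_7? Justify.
x ∈ ℤ_7 but not a unit; v_7(x) = 3 > 0

ℤ_7 = {x ∈ ℚ_7 : v_7(x) ≥ 0} and ℤ_7^× = {x ∈ ℤ_7 : v_7(x) = 0}. Here v_7(5488) = v_7(num) − v_7(den) = 3; compare against these criteria.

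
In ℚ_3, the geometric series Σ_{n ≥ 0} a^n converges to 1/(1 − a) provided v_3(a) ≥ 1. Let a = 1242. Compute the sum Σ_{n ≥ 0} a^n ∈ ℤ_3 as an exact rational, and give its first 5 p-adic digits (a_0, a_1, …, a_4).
Σ a^n = 1/(1 − a) = -1/1241;  first 5 digits = (1, 0, 0, 1, 0)

v_3(a) = 3 ≥ 1, so the series converges in ℤ_3 to 1/(1 − a) = 1/(1 − 1242) = -1/1241. Expand this rational in ℤ_3: compute digits iteratively via d_i = x_i mod 3, x_{i+1} = (x_i − d_i)/3. The first 5 digits are (1, 0, 0, 1, 0).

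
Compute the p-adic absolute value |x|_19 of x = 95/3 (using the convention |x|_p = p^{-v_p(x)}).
|95/3|_19 = 1/19

Step 1 — compute v_19(x) by factoring powers of 19 out of the numerator and denominator: v_19(95/3) = 1. Step 2 — apply |x|_p = p^{-v_p(x)} = 19^{-1} = 1/19.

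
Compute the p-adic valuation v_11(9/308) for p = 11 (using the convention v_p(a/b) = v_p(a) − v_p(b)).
v_11(9/308) = -1

Factor powers of 11 from the numerator and denominator of the reduced fraction: 9 = 11^0 · 9 and 308 = 11^1 · 28. Apply v_p(a/b) = v_p(a) − v_p(b): v_11(9/308) = 0 − 1 = -1.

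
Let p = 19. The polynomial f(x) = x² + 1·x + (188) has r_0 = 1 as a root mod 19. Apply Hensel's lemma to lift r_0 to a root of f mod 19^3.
r_2 = 1141 (mod 6859)

Hensel: r_{i+1} = r_i − f(r_i)·(f′(r_i))^{-1} mod 19^{i+2}, f′(x) = 2x + 1. Iterate:
  r_0 = 1 (mod 19)
  r_1 = 58 (mod 361)
  r_2 = 1141 (mod 6859)
Final: r = 1141 satisfies f(r) ≡ 0 mod 19^3.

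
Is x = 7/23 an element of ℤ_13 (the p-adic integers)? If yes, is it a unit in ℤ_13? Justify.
x ∈ ℤ_13^× (unit); v_13(x) = 0

ℤ_13 = {x ∈ ℚ_13 : v_13(x) ≥ 0} and ℤ_13^× = {x ∈ ℤ_13 : v_13(x) = 0}. Here v_13(7/23) = v_13(num) − v_13(den) = 0; compare against these criteria.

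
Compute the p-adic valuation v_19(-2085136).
v_19(-2085136) = 4

v_19(n) is the largest exponent k such that 19^k divides n. Factor out: -2085136 = -19^4 · 16. (Sign doesn't affect v_p.) So v_19(-2085136) = 4.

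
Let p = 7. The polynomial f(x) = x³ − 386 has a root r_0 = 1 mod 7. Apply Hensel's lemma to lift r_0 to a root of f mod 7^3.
r_2 = 162 (mod 343)

Hensel: r_{i+1} = r_i − f(r_i)/f′(r_i) mod 7^{i+2}, where f′(x) = 3x². Iterate:
  r_0 = 1 (mod 7)
  r_1 = 15 (mod 49)
  r_2 = 162 (mod 343)
Final: r = 162 with f(r) ≡ 0 mod 7^3.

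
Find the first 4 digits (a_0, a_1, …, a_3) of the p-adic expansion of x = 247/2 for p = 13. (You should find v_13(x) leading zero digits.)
(a_0, …, a_3) = (0, 3, 7, 6)

v_13(247/2) = 1, so a_0 = ... = a_0 = 0. Factor out: x = 13^1 · u with u = 19/2 a unit in ℤ_13. Expand u iteratively via a_{v+i} = u_i mod 13, u_{i+1} = (u_i − a_{v+i})/13:
  u_0 = 19/2;  a_1 = 3;  u_1 = (u_0 − 3)/13 = 1/2
  u_1 = 1/2;  a_2 = 7;  u_2 = (u_1 − 7)/13 = -1/2
  u_2 = -1/2;  a_3 = 6;  u_3 = (u_2 − 6)/13 = -1/2
Digits: (0, 3, 7, 6).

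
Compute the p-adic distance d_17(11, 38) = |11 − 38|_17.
d_17(11, 38) = 1

Step 1 — x − y = 11 − 38 = -27. Step 2 — v_17(-27) = 0 (factor: -27 = −(17^0 · 27); the sign does not affect v_p). Step 3 — |x − y|_17 = 17^{0} = 1.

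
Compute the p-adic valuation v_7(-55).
v_7(-55) = 0

v_7(n) is the largest exponent k such that 7^k divides n. Factor out: -55 = -7^0 · 55. (Sign doesn't affect v_p.) So v_7(-55) = 0.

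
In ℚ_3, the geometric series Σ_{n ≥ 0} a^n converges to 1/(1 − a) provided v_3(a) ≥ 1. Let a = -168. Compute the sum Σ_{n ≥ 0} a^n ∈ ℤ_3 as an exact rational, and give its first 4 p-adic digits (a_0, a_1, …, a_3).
Σ a^n = 1/(1 − a) = 1/169;  first 4 digits = (1, 1, 0, 2)

v_3(a) = 1 ≥ 1, so the series converges in ℤ_3 to 1/(1 − a) = 1/(1 − (-168)) = 1/169. Expand this rational in ℤ_3: compute digits iteratively via d_i = x_i mod 3, x_{i+1} = (x_i − d_i)/3. The first 4 digits are (1, 1, 0, 2).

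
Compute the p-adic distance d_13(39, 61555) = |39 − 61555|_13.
d_13(39, 61555) = 1/2197

Step 1 — x − y = 39 − 61555 = -61516. Step 2 — v_13(-61516) = 3 (factor: -61516 = −(13^3 · 28); the sign does not affect v_p). Step 3 — |x − y|_13 = 13^{-3} = 1/2197.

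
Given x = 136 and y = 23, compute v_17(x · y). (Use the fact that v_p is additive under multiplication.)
v_17(3128) = 1

v_p(x) = 1 (factor: 136 = 17^1 · 8); v_p(y) = 0 (factor: 23 = 17^0 · 23). Additivity: v_p(xy) = v_p(x) + v_p(y) = 1 + 0 = 1. (Direct check: xy = 3128 = 17^1 · (184).)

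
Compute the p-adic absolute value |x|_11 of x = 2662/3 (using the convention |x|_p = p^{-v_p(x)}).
|2662/3|_11 = 1/1331

Step 1 — compute v_11(x) by factoring powers of 11 out of the numerator and denominator: v_11(2662/3) = 3. Step 2 — apply |x|_p = p^{-v_p(x)} = 11^{-3} = 1/1331.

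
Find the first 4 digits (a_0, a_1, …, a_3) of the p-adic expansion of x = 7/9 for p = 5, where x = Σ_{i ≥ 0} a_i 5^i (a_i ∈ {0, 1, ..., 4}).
(a_0, …, a_3) = (3, 4, 3, 2)

v_5(7/9) = 0 (numerator and denominator both coprime to 5), so x ∈ ℤ_5^×. Compute digits iteratively via a_i = x_i mod 5, x_{i+1} = (x_i − a_i)/5, with x_0 = x:
  x_0 = 7/9;  a_0 = 3;  x_1 = (x_0 − 3)/5 = -4/9
  x_1 = -4/9;  a_1 = 4;  x_2 = (x_1 − 4)/5 = -8/9
  x_2 = -8/9;  a_2 = 3;  x_3 = (x_2 − 3)/5 = -7/9
  x_3 = -7/9;  a_3 = 2;  x_4 = (x_3 − 2)/5 = -5/9
Digits: (3, 4, 3, 2).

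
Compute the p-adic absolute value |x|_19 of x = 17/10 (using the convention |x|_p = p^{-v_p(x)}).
|17/10|_19 = 1

Step 1 — compute v_19(x) by factoring powers of 19 out of the numerator and denominator: v_19(17/10) = 0. Step 2 — apply |x|_p = p^{-v_p(x)} = 19^{0} = 1.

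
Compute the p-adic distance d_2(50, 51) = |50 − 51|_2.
d_2(50, 51) = 1

Step 1 — x − y = 50 − 51 = -1. Step 2 — v_2(-1) = 0 (factor: -1 = −(2^0 · 1); the sign does not affect v_p). Step 3 — |x − y|_2 = 2^{0} = 1.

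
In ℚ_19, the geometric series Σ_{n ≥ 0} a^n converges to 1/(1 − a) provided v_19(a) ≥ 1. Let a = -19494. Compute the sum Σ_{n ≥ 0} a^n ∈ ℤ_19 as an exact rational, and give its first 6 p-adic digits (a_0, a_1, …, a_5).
Σ a^n = 1/(1 − a) = 1/19495;  first 6 digits = (1, 0, 3, 16, 8, 1)

v_19(a) = 2 ≥ 1, so the series converges in ℤ_19 to 1/(1 − a) = 1/(1 − (-19494)) = 1/19495. Expand this rational in ℤ_19: compute digits iteratively via d_i = x_i mod 19, x_{i+1} = (x_i − d_i)/19. The first 6 digits are (1, 0, 3, 16, 8, 1).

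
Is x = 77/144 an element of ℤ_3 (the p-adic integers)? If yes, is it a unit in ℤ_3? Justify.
x ∉ ℤ_3 (v_3(x) = -2 < 0)

ℤ_3 = {x ∈ ℚ_3 : v_3(x) ≥ 0} and ℤ_3^× = {x ∈ ℤ_3 : v_3(x) = 0}. Here v_3(77/144) = v_3(num) − v_3(den) = -2; compare against these criteria.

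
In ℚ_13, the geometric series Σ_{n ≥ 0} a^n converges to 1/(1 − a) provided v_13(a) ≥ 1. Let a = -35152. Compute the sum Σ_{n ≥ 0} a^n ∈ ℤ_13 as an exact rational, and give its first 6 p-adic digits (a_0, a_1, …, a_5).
Σ a^n = 1/(1 − a) = 1/35153;  first 6 digits = (1, 0, 0, 10, 11, 12)

v_13(a) = 3 ≥ 1, so the series converges in ℤ_13 to 1/(1 − a) = 1/(1 − (-35152)) = 1/35153. Expand this rational in ℤ_13: compute digits iteratively via d_i = x_i mod 13, x_{i+1} = (x_i − d_i)/13. The first 6 digits are (1, 0, 0, 10, 11, 12).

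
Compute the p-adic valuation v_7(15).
v_7(15) = 0

v_7(n) is the largest exponent k such that 7^k divides n. Factor out: 15 = 7^0 · 15. (Sign doesn't affect v_p.) So v_7(15) = 0.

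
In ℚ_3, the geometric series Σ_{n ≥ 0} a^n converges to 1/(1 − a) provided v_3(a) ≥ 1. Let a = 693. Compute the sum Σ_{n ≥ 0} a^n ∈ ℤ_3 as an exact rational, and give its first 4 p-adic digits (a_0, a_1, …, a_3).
Σ a^n = 1/(1 − a) = -1/692;  first 4 digits = (1, 0, 2, 1)

v_3(a) = 2 ≥ 1, so the series converges in ℤ_3 to 1/(1 − a) = 1/(1 − 693) = -1/692. Expand this rational in ℤ_3: compute digits iteratively via d_i = x_i mod 3, x_{i+1} = (x_i − d_i)/3. The first 4 digits are (1, 0, 2, 1).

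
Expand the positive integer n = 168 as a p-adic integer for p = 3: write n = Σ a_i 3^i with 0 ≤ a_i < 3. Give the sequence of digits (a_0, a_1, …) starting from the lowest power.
(a_0, a_1, …) = (0, 2, 0, 0, 2)

Repeated division by 3 gives the digits low-to-high: 168 = 2·3^1 + 2·3^4. Digit sequence: (0, 2, 0, 0, 2).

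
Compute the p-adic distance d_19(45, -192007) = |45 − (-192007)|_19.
d_19(45, -192007) = 1/6859

Step 1 — x − y = 45 − (-192007) = 192052. Step 2 — v_19(192052) = 3 (factor: 192052 = (19^3 · 28); the sign does not affect v_p). Step 3 — |x − y|_19 = 19^{-3} = 1/6859.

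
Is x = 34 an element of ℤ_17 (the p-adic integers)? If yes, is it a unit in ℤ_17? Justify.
x ∈ ℤ_17 but not a unit; v_17(x) = 1 > 0

ℤ_17 = {x ∈ ℚ_17 : v_17(x) ≥ 0} and ℤ_17^× = {x ∈ ℤ_17 : v_17(x) = 0}. Here v_17(34) = v_17(num) − v_17(den) = 1; compare against these criteria.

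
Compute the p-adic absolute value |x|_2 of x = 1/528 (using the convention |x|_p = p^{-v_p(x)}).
|1/528|_2 = 16

Step 1 — compute v_2(x) by factoring powers of 2 out of the numerator and denominator: v_2(1/528) = -4. Step 2 — apply |x|_p = p^{-v_p(x)} = 2^{4} = 16.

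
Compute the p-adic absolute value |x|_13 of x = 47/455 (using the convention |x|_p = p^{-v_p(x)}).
|47/455|_13 = 13

Step 1 — compute v_13(x) by factoring powers of 13 out of the numerator and denominator: v_13(47/455) = -1. Step 2 — apply |x|_p = p^{-v_p(x)} = 13^{1} = 13.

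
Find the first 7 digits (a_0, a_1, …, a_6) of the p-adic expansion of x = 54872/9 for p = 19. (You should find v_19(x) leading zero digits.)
(a_0, …, a_6) = (0, 0, 0, 3, 2, 2, 2)

v_19(54872/9) = 3, so a_0 = ... = a_2 = 0. Factor out: x = 19^3 · u with u = 8/9 a unit in ℤ_19. Expand u iteratively via a_{v+i} = u_i mod 19, u_{i+1} = (u_i − a_{v+i})/19:
  u_0 = 8/9;  a_3 = 3;  u_1 = (u_0 − 3)/19 = -1/9
  u_1 = -1/9;  a_4 = 2;  u_2 = (u_1 − 2)/19 = -1/9
  u_2 = -1/9;  a_5 = 2;  u_3 = (u_2 − 2)/19 = -1/9
  u_3 = -1/9;  a_6 = 2;  u_4 = (u_3 − 2)/19 = -1/9
Digits: (0, 0, 0, 3, 2, 2, 2).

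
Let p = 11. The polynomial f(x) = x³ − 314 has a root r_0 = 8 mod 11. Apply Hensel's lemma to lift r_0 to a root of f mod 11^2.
r_1 = 41 (mod 121)

Hensel: r_{i+1} = r_i − f(r_i)/f′(r_i) mod 11^{i+2}, where f′(x) = 3x². Iterate:
  r_0 = 8 (mod 11)
  r_1 = 41 (mod 121)
Final: r = 41 with f(r) ≡ 0 mod 11^2.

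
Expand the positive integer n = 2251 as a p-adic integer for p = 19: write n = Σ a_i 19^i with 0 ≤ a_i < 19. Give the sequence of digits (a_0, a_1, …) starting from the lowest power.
(a_0, a_1, …) = (9, 4, 6)

Repeated division by 19 gives the digits low-to-high: 2251 = 9 + 4·19^1 + 6·19^2. Digit sequence: (9, 4, 6).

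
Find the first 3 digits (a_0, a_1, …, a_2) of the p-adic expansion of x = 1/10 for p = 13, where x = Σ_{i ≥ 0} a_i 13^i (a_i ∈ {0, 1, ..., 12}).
(a_0, …, a_2) = (4, 1, 9)

v_13(1/10) = 0 (numerator and denominator both coprime to 13), so x ∈ ℤ_13^×. Compute digits iteratively via a_i = x_i mod 13, x_{i+1} = (x_i − a_i)/13, with x_0 = x:
  x_0 = 1/10;  a_0 = 4;  x_1 = (x_0 − 4)/13 = -3/10
  x_1 = -3/10;  a_1 = 1;  x_2 = (x_1 − 1)/13 = -1/10
  x_2 = -1/10;  a_2 = 9;  x_3 = (x_2 − 9)/13 = -7/10
Digits: (4, 1, 9).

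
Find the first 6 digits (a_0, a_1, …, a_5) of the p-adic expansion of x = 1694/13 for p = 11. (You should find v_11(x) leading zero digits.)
(a_0, …, a_5) = (0, 0, 7, 2, 4, 3)

v_11(1694/13) = 2, so a_0 = ... = a_1 = 0. Factor out: x = 11^2 · u with u = 14/13 a unit in ℤ_11. Expand u iteratively via a_{v+i} = u_i mod 11, u_{i+1} = (u_i − a_{v+i})/11:
  u_0 = 14/13;  a_2 = 7;  u_1 = (u_0 − 7)/11 = -7/13
  u_1 = -7/13;  a_3 = 2;  u_2 = (u_1 − 2)/11 = -3/13
  u_2 = -3/13;  a_4 = 4;  u_3 = (u_2 − 4)/11 = -5/13
  u_3 = -5/13;  a_5 = 3;  u_4 = (u_3 − 3)/11 = -4/13
Digits: (0, 0, 7, 2, 4, 3).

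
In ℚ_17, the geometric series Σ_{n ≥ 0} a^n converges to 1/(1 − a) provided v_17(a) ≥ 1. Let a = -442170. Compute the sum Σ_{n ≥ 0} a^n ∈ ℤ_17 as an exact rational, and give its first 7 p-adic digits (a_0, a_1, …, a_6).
Σ a^n = 1/(1 − a) = 1/442171;  first 7 digits = (1, 0, 0, 12, 11, 16, 7)

v_17(a) = 3 ≥ 1, so the series converges in ℤ_17 to 1/(1 − a) = 1/(1 − (-442170)) = 1/442171. Expand this rational in ℤ_17: compute digits iteratively via d_i = x_i mod 17, x_{i+1} = (x_i − d_i)/17. The first 7 digits are (1, 0, 0, 12, 11, 16, 7).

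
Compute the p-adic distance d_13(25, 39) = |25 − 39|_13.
d_13(25, 39) = 1

Step 1 — x − y = 25 − 39 = -14. Step 2 — v_13(-14) = 0 (factor: -14 = −(13^0 · 14); the sign does not affect v_p). Step 3 — |x − y|_13 = 13^{0} = 1.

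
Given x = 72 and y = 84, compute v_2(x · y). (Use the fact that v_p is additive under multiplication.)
v_2(6048) = 5

v_p(x) = 3 (factor: 72 = 2^3 · 9); v_p(y) = 2 (factor: 84 = 2^2 · 21). Additivity: v_p(xy) = v_p(x) + v_p(y) = 3 + 2 = 5. (Direct check: xy = 6048 = 2^5 · (189).)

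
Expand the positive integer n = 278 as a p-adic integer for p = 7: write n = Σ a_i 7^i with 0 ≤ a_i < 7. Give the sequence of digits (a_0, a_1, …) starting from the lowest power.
(a_0, a_1, …) = (5, 4, 5)

Repeated division by 7 gives the digits low-to-high: 278 = 5 + 4·7^1 + 5·7^2. Digit sequence: (5, 4, 5).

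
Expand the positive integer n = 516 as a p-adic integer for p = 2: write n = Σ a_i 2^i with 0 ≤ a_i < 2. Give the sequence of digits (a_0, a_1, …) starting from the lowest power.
(a_0, a_1, …) = (0, 0, 1, 0, 0, 0, 0, 0, 0, 1)

Repeated division by 2 gives the digits low-to-high: 516 = 1·2^2 + 1·2^9. Digit sequence: (0, 0, 1, 0, 0, 0, 0, 0, 0, 1).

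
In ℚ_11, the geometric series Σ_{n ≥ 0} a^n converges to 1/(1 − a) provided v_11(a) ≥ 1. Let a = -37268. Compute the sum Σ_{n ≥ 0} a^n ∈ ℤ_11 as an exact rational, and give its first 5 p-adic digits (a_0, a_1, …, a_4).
Σ a^n = 1/(1 − a) = 1/37269;  first 5 digits = (1, 0, 0, 5, 8)

v_11(a) = 3 ≥ 1, so the series converges in ℤ_11 to 1/(1 − a) = 1/(1 − (-37268)) = 1/37269. Expand this rational in ℤ_11: compute digits iteratively via d_i = x_i mod 11, x_{i+1} = (x_i − d_i)/11. The first 5 digits are (1, 0, 0, 5, 8).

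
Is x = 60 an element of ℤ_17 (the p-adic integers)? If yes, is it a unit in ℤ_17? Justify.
x ∈ ℤ_17^× (unit); v_17(x) = 0

ℤ_17 = {x ∈ ℚ_17 : v_17(x) ≥ 0} and ℤ_17^× = {x ∈ ℤ_17 : v_17(x) = 0}. Here v_17(60) = v_17(num) − v_17(den) = 0; compare against these criteria.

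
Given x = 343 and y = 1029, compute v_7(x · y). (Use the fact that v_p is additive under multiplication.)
v_7(352947) = 6

v_p(x) = 3 (factor: 343 = 7^3 · 1); v_p(y) = 3 (factor: 1029 = 7^3 · 3). Additivity: v_p(xy) = v_p(x) + v_p(y) = 3 + 3 = 6. (Direct check: xy = 352947 = 7^6 · (3).)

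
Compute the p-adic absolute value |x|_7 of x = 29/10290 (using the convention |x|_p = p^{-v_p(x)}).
|29/10290|_7 = 343

Step 1 — compute v_7(x) by factoring powers of 7 out of the numerator and denominator: v_7(29/10290) = -3. Step 2 — apply |x|_p = p^{-v_p(x)} = 7^{3} = 343.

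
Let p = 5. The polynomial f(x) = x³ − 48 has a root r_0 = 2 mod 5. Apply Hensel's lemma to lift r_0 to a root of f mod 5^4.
r_3 = 347 (mod 625)

Hensel: r_{i+1} = r_i − f(r_i)/f′(r_i) mod 5^{i+2}, where f′(x) = 3x². Iterate:
  r_0 = 2 (mod 5)
  r_1 = 22 (mod 25)
  r_2 = 97 (mod 125)
  r_3 = 347 (mod 625)
Final: r = 347 with f(r) ≡ 0 mod 5^4.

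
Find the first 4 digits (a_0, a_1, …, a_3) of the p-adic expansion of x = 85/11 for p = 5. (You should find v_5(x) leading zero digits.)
(a_0, …, a_3) = (0, 2, 4, 1)

v_5(85/11) = 1, so a_0 = ... = a_0 = 0. Factor out: x = 5^1 · u with u = 17/11 a unit in ℤ_5. Expand u iteratively via a_{v+i} = u_i mod 5, u_{i+1} = (u_i − a_{v+i})/5:
  u_0 = 17/11;  a_1 = 2;  u_1 = (u_0 − 2)/5 = -1/11
  u_1 = -1/11;  a_2 = 4;  u_2 = (u_1 − 4)/5 = -9/11
  u_2 = -9/11;  a_3 = 1;  u_3 = (u_2 − 1)/5 = -4/11
Digits: (0, 2, 4, 1).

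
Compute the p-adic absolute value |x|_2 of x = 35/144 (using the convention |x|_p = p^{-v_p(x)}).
|35/144|_2 = 16

Step 1 — compute v_2(x) by factoring powers of 2 out of the numerator and denominator: v_2(35/144) = -4. Step 2 — apply |x|_p = p^{-v_p(x)} = 2^{4} = 16.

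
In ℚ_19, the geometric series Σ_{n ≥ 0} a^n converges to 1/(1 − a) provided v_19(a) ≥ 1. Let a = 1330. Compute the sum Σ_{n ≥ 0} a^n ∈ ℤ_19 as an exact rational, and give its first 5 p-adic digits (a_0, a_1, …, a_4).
Σ a^n = 1/(1 − a) = -1/1329;  first 5 digits = (1, 13, 1, 4, 1)

v_19(a) = 1 ≥ 1, so the series converges in ℤ_19 to 1/(1 − a) = 1/(1 − 1330) = -1/1329. Expand this rational in ℤ_19: compute digits iteratively via d_i = x_i mod 19, x_{i+1} = (x_i − d_i)/19. The first 5 digits are (1, 13, 1, 4, 1).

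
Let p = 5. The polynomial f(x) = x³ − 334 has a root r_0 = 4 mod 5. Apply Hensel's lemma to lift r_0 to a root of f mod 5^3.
r_2 = 94 (mod 125)

Hensel: r_{i+1} = r_i − f(r_i)/f′(r_i) mod 5^{i+2}, where f′(x) = 3x². Iterate:
  r_0 = 4 (mod 5)
  r_1 = 19 (mod 25)
  r_2 = 94 (mod 125)
Final: r = 94 with f(r) ≡ 0 mod 5^3.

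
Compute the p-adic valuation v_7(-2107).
v_7(-2107) = 2

v_7(n) is the largest exponent k such that 7^k divides n. Factor out: -2107 = -7^2 · 43. (Sign doesn't affect v_p.) So v_7(-2107) = 2.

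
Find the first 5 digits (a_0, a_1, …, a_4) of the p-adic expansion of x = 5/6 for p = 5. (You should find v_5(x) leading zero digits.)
(a_0, …, a_4) = (0, 1, 4, 0, 4)

v_5(5/6) = 1, so a_0 = ... = a_0 = 0. Factor out: x = 5^1 · u with u = 1/6 a unit in ℤ_5. Expand u iteratively via a_{v+i} = u_i mod 5, u_{i+1} = (u_i − a_{v+i})/5:
  u_0 = 1/6;  a_1 = 1;  u_1 = (u_0 − 1)/5 = -1/6
  u_1 = -1/6;  a_2 = 4;  u_2 = (u_1 − 4)/5 = -5/6
  u_2 = -5/6;  a_3 = 0;  u_3 = (u_2 − 0)/5 = -1/6
  u_3 = -1/6;  a_4 = 4;  u_4 = (u_3 − 4)/5 = -5/6
Digits: (0, 1, 4, 0, 4).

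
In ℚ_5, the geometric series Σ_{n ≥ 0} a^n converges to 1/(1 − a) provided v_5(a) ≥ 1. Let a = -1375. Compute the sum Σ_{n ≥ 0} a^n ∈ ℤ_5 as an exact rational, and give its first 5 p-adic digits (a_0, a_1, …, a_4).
Σ a^n = 1/(1 − a) = 1/1376;  first 5 digits = (1, 0, 0, 4, 2)

v_5(a) = 3 ≥ 1, so the series converges in ℤ_5 to 1/(1 − a) = 1/(1 − (-1375)) = 1/1376. Expand this rational in ℤ_5: compute digits iteratively via d_i = x_i mod 5, x_{i+1} = (x_i − d_i)/5. The first 5 digits are (1, 0, 0, 4, 2).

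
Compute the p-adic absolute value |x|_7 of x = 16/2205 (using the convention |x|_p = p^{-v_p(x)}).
|16/2205|_7 = 49

Step 1 — compute v_7(x) by factoring powers of 7 out of the numerator and denominator: v_7(16/2205) = -2. Step 2 — apply |x|_p = p^{-v_p(x)} = 7^{2} = 49.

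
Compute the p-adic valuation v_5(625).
v_5(625) = 4

v_5(n) is the largest exponent k such that 5^k divides n. Factor out: 625 = 5^4 · 1. (Sign doesn't affect v_p.) So v_5(625) = 4.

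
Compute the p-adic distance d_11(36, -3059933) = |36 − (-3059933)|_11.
d_11(36, -3059933) = 1/161051

Step 1 — x − y = 36 − (-3059933) = 3059969. Step 2 — v_11(3059969) = 5 (factor: 3059969 = (11^5 · 19); the sign does not affect v_p). Step 3 — |x − y|_11 = 11^{-5} = 1/161051.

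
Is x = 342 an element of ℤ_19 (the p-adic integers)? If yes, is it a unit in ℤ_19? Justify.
x ∈ ℤ_19 but not a unit; v_19(x) = 1 > 0

ℤ_19 = {x ∈ ℚ_19 : v_19(x) ≥ 0} and ℤ_19^× = {x ∈ ℤ_19 : v_19(x) = 0}. Here v_19(342) = v_19(num) − v_19(den) = 1; compare against these criteria.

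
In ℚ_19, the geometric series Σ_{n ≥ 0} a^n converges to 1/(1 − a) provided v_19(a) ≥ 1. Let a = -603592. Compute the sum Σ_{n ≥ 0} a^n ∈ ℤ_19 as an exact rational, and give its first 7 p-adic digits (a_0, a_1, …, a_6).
Σ a^n = 1/(1 − a) = 1/603593;  first 7 digits = (1, 0, 0, 7, 14, 18, 10)

v_19(a) = 3 ≥ 1, so the series converges in ℤ_19 to 1/(1 − a) = 1/(1 − (-603592)) = 1/603593. Expand this rational in ℤ_19: compute digits iteratively via d_i = x_i mod 19, x_{i+1} = (x_i − d_i)/19. The first 7 digits are (1, 0, 0, 7, 14, 18, 10).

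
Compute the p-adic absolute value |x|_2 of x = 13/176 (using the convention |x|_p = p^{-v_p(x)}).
|13/176|_2 = 16

Step 1 — compute v_2(x) by factoring powers of 2 out of the numerator and denominator: v_2(13/176) = -4. Step 2 — apply |x|_p = p^{-v_p(x)} = 2^{4} = 16.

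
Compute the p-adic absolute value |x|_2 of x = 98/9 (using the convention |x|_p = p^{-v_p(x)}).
|98/9|_2 = 1/2

Step 1 — compute v_2(x) by factoring powers of 2 out of the numerator and denominator: v_2(98/9) = 1. Step 2 — apply |x|_p = p^{-v_p(x)} = 2^{-1} = 1/2.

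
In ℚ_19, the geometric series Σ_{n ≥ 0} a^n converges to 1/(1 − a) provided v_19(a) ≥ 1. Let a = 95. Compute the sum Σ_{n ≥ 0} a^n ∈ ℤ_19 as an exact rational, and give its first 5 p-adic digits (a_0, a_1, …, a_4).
Σ a^n = 1/(1 − a) = -1/94;  first 5 digits = (1, 5, 6, 12, 4)

v_19(a) = 1 ≥ 1, so the series converges in ℤ_19 to 1/(1 − a) = 1/(1 − 95) = -1/94. Expand this rational in ℤ_19: compute digits iteratively via d_i = x_i mod 19, x_{i+1} = (x_i − d_i)/19. The first 5 digits are (1, 5, 6, 12, 4).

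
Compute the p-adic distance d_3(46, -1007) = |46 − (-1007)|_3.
d_3(46, -1007) = 1/81

Step 1 — x − y = 46 − (-1007) = 1053. Step 2 — v_3(1053) = 4 (factor: 1053 = (3^4 · 13); the sign does not affect v_p). Step 3 — |x − y|_3 = 3^{-4} = 1/81.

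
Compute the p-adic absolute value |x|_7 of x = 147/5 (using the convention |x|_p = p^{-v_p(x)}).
|147/5|_7 = 1/49

Step 1 — compute v_7(x) by factoring powers of 7 out of the numerator and denominator: v_7(147/5) = 2. Step 2 — apply |x|_p = p^{-v_p(x)} = 7^{-2} = 1/49.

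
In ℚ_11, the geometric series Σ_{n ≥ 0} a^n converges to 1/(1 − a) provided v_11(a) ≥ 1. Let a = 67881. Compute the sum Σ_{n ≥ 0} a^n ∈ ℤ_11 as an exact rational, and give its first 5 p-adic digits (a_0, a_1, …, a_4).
Σ a^n = 1/(1 − a) = -1/67880;  first 5 digits = (1, 0, 0, 7, 4)

v_11(a) = 3 ≥ 1, so the series converges in ℤ_11 to 1/(1 − a) = 1/(1 − 67881) = -1/67880. Expand this rational in ℤ_11: compute digits iteratively via d_i = x_i mod 11, x_{i+1} = (x_i − d_i)/11. The first 5 digits are (1, 0, 0, 7, 4).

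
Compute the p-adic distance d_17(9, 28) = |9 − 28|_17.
d_17(9, 28) = 1

Step 1 — x − y = 9 − 28 = -19. Step 2 — v_17(-19) = 0 (factor: -19 = −(17^0 · 19); the sign does not affect v_p). Step 3 — |x − y|_17 = 17^{0} = 1.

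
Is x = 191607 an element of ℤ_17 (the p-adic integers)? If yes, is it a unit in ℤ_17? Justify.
x ∈ ℤ_17 but not a unit; v_17(x) = 3 > 0

ℤ_17 = {x ∈ ℚ_17 : v_17(x) ≥ 0} and ℤ_17^× = {x ∈ ℤ_17 : v_17(x) = 0}. Here v_17(191607) = v_17(num) − v_17(den) = 3; compare against these criteria.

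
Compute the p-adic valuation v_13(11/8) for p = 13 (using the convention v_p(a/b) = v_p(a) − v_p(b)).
v_13(11/8) = 0

Factor powers of 13 from the numerator and denominator of the reduced fraction: 11 = 13^0 · 11 and 8 = 13^0 · 8. Apply v_p(a/b) = v_p(a) − v_p(b): v_13(11/8) = 0 − 0 = 0.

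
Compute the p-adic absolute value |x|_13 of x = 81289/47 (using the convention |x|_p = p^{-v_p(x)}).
|81289/47|_13 = 1/2197

Step 1 — compute v_13(x) by factoring powers of 13 out of the numerator and denominator: v_13(81289/47) = 3. Step 2 — apply |x|_p = p^{-v_p(x)} = 13^{-3} = 1/2197.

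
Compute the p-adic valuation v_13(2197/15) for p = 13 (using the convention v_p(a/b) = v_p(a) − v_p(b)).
v_13(2197/15) = 3

Factor powers of 13 from the numerator and denominator of the reduced fraction: 2197 = 13^3 · 1 and 15 = 13^0 · 15. Apply v_p(a/b) = v_p(a) − v_p(b): v_13(2197/15) = 3 − 0 = 3.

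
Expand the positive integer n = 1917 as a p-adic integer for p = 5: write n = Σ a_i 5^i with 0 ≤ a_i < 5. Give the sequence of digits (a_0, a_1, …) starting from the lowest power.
(a_0, a_1, …) = (2, 3, 1, 0, 3)

Repeated division by 5 gives the digits low-to-high: 1917 = 2 + 3·5^1 + 1·5^2 + 3·5^4. Digit sequence: (2, 3, 1, 0, 3).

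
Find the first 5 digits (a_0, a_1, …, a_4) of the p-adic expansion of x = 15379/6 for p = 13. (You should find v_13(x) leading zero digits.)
(a_0, …, a_4) = (0, 0, 0, 12, 10)

v_13(15379/6) = 3, so a_0 = ... = a_2 = 0. Factor out: x = 13^3 · u with u = 7/6 a unit in ℤ_13. Expand u iteratively via a_{v+i} = u_i mod 13, u_{i+1} = (u_i − a_{v+i})/13:
  u_0 = 7/6;  a_3 = 12;  u_1 = (u_0 − 12)/13 = -5/6
  u_1 = -5/6;  a_4 = 10;  u_2 = (u_1 − 10)/13 = -5/6
Digits: (0, 0, 0, 12, 10).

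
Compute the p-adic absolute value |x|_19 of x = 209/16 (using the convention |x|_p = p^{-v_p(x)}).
|209/16|_19 = 1/19

Step 1 — compute v_19(x) by factoring powers of 19 out of the numerator and denominator: v_19(209/16) = 1. Step 2 — apply |x|_p = p^{-v_p(x)} = 19^{-1} = 1/19.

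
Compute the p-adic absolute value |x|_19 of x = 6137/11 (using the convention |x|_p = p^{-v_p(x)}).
|6137/11|_19 = 1/361

Step 1 — compute v_19(x) by factoring powers of 19 out of the numerator and denominator: v_19(6137/11) = 2. Step 2 — apply |x|_p = p^{-v_p(x)} = 19^{-2} = 1/361.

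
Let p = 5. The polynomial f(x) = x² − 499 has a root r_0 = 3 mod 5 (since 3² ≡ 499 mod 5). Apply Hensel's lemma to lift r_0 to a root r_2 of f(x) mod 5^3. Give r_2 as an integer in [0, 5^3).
r_2 = 68 (mod 125)

Hensel's recurrence: r_{i+1} = r_i − f(r_i)·(f′(r_i))^{-1} mod 5^{i+2}, with f′(x) = 2x. Iterate:
  r_0 = 3 (mod 5)
  r_1 = 18 (mod 25)
  r_2 = 68 (mod 125)
Final: r_2 = 68, and one checks f(r_2) ≡ 0 mod 5^3.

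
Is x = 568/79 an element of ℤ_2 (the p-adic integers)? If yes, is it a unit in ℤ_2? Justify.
x ∈ ℤ_2 but not a unit; v_2(x) = 3 > 0

ℤ_2 = {x ∈ ℚ_2 : v_2(x) ≥ 0} and ℤ_2^× = {x ∈ ℤ_2 : v_2(x) = 0}. Here v_2(568/79) = v_2(num) − v_2(den) = 3; compare against these criteria.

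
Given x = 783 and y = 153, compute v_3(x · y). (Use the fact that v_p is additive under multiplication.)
v_3(119799) = 5

v_p(x) = 3 (factor: 783 = 3^3 · 29); v_p(y) = 2 (factor: 153 = 3^2 · 17). Additivity: v_p(xy) = v_p(x) + v_p(y) = 3 + 2 = 5. (Direct check: xy = 119799 = 3^5 · (493).)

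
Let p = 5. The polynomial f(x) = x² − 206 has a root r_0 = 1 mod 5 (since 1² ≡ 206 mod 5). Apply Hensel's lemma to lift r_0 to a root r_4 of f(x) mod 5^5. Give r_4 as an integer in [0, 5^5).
r_4 = 2241 (mod 3125)

Hensel's recurrence: r_{i+1} = r_i − f(r_i)·(f′(r_i))^{-1} mod 5^{i+2}, with f′(x) = 2x. Iterate:
  r_0 = 1 (mod 5)
  r_1 = 16 (mod 25)
  r_2 = 116 (mod 125)
  r_3 = 366 (mod 625)
  r_4 = 2241 (mod 3125)
Final: r_4 = 2241, and one checks f(r_4) ≡ 0 mod 5^5.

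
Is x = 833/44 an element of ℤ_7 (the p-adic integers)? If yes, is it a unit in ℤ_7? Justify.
x ∈ ℤ_7 but not a unit; v_7(x) = 2 > 0

ℤ_7 = {x ∈ ℚ_7 : v_7(x) ≥ 0} and ℤ_7^× = {x ∈ ℤ_7 : v_7(x) = 0}. Here v_7(833/44) = v_7(num) − v_7(den) = 2; compare against these criteria.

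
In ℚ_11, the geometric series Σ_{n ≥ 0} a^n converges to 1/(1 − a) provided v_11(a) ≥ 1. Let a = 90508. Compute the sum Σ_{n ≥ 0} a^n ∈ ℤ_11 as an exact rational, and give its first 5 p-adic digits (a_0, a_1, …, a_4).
Σ a^n = 1/(1 − a) = -1/90507;  first 5 digits = (1, 0, 0, 2, 6)

v_11(a) = 3 ≥ 1, so the series converges in ℤ_11 to 1/(1 − a) = 1/(1 − 90508) = -1/90507. Expand this rational in ℤ_11: compute digits iteratively via d_i = x_i mod 11, x_{i+1} = (x_i − d_i)/11. The first 5 digits are (1, 0, 0, 2, 6).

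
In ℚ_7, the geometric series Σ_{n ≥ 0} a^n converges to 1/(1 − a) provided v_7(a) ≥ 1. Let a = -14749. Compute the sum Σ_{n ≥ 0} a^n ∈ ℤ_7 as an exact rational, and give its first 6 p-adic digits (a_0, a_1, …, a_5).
Σ a^n = 1/(1 − a) = 1/14750;  first 6 digits = (1, 0, 0, 6, 0, 6)

v_7(a) = 3 ≥ 1, so the series converges in ℤ_7 to 1/(1 − a) = 1/(1 − (-14749)) = 1/14750. Expand this rational in ℤ_7: compute digits iteratively via d_i = x_i mod 7, x_{i+1} = (x_i − d_i)/7. The first 6 digits are (1, 0, 0, 6, 0, 6).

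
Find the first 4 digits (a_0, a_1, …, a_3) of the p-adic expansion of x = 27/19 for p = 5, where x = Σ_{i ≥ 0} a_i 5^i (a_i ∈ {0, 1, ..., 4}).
(a_0, …, a_3) = (3, 1, 0, 1)

v_5(27/19) = 0 (numerator and denominator both coprime to 5), so x ∈ ℤ_5^×. Compute digits iteratively via a_i = x_i mod 5, x_{i+1} = (x_i − a_i)/5, with x_0 = x:
  x_0 = 27/19;  a_0 = 3;  x_1 = (x_0 − 3)/5 = -6/19
  x_1 = -6/19;  a_1 = 1;  x_2 = (x_1 − 1)/5 = -5/19
  x_2 = -5/19;  a_2 = 0;  x_3 = (x_2 − 0)/5 = -1/19
  x_3 = -1/19;  a_3 = 1;  x_4 = (x_3 − 1)/5 = -4/19
Digits: (3, 1, 0, 1).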